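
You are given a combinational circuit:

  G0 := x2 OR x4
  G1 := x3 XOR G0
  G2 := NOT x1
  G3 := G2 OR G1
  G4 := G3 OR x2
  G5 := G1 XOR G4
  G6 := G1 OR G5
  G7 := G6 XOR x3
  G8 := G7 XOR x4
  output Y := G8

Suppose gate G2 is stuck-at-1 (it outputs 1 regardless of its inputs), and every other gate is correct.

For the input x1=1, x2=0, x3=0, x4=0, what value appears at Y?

Propagate with G2 forced: G0=0, G1=0, G2=1 [stuck-at-1], G3=1, G4=1, G5=1, G6=1, G7=1, G8=1.
So Y = 1. (Without the fault it would be 0.)

1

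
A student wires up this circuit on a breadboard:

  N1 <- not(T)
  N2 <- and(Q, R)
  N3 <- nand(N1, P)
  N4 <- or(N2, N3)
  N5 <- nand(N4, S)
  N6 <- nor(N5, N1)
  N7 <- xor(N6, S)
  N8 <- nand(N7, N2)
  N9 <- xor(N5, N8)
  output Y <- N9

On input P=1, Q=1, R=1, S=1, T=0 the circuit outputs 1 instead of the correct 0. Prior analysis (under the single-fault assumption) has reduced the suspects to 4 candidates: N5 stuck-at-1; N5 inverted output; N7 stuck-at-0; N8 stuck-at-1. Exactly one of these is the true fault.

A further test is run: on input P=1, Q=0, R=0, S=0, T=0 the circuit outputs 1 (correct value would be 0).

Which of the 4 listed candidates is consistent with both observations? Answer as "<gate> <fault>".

N5 inverted output

Evaluate each candidate on input P=1, Q=0, R=0, S=0, T=0:
  N5 stuck-at-1: N1=1, N2=0, N3=0, N4=0, N5=1 [stuck-at-1], N6=0, N7=0, N8=1, N9=0 → 0 — eliminated
  N5 inverted output: N1=1, N2=0, N3=0, N4=0, N5=0 [inverted output], N6=0, N7=0, N8=1, N9=1 → 1 — matches
  N7 stuck-at-0: N1=1, N2=0, N3=0, N4=0, N5=1, N6=0, N7=0 [stuck-at-0], N8=1, N9=0 → 0 — eliminated
  N8 stuck-at-1: N1=1, N2=0, N3=0, N4=0, N5=1, N6=0, N7=0, N8=1 [stuck-at-1], N9=0 → 0 — eliminated
Only N5 inverted output reproduces the observed 1.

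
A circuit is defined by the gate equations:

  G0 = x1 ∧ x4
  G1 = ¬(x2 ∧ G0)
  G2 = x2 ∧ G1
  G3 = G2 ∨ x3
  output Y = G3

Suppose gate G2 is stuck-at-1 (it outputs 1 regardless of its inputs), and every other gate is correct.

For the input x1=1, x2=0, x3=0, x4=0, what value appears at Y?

1

Propagate with G2 forced: G0=0, G1=1, G2=1 [stuck-at-1], G3=1.
So Y = 1. (Without the fault it would be 0.)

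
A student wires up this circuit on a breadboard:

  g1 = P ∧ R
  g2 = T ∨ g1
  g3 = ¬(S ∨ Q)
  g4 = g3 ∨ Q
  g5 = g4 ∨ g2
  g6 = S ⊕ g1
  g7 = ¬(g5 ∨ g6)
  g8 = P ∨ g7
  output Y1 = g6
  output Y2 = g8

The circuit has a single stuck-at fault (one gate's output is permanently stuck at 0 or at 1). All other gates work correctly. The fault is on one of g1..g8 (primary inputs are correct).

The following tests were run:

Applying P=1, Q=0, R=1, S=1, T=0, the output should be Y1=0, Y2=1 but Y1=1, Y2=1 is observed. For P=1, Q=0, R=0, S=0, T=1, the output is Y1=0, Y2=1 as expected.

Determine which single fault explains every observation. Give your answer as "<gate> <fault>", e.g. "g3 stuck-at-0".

Fault-free values for test 1 (P=1, Q=0, R=1, S=1, T=0): g1=1, g2=1, g3=0, g4=0, g5=1, g6=0, g7=0, g8=1, giving Y1=0, Y2=1. Observed Y1=1, Y2=1.
Test 1: faults giving observed Y1=1, Y2=1 are {g1 stuck-at-0, g6 stuck-at-1}.
Test 2 (P=1, Q=0, R=0, S=0, T=1): fault-free g1=0, g2=1, g3=1, g4=1, g5=1, g6=0, g7=0, g8=1 → Y1=0, Y2=1; observed Y1=0, Y2=1. Eliminates g6 stuck-at-1.
Only g1 stuck-at-0 is consistent with every test.

g1 stuck-at-0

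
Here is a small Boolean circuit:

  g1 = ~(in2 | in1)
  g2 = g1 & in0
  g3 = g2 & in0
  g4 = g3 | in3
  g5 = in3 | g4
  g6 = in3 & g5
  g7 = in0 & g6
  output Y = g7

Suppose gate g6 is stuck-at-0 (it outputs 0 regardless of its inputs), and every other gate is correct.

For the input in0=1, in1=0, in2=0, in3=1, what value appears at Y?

Propagate with g6 forced: g1=1, g2=1, g3=1, g4=1, g5=1, g6=0 [stuck-at-0], g7=0.
So Y = 0. (Without the fault it would be 1.)

0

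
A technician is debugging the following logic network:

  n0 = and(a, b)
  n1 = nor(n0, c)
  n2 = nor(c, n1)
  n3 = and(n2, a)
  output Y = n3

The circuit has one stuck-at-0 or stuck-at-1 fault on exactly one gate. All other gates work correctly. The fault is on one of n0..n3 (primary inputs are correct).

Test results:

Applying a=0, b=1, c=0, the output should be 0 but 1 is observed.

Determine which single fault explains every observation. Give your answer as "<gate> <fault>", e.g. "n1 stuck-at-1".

Fault-free values for test 1 (a=0, b=1, c=0): n0=0, n1=1, n2=0, n3=0, giving Y=0. Observed 1.
Test 1: faults giving observed 1 are {n3 stuck-at-1}.
Only n3 stuck-at-1 is consistent with every test.

n3 stuck-at-1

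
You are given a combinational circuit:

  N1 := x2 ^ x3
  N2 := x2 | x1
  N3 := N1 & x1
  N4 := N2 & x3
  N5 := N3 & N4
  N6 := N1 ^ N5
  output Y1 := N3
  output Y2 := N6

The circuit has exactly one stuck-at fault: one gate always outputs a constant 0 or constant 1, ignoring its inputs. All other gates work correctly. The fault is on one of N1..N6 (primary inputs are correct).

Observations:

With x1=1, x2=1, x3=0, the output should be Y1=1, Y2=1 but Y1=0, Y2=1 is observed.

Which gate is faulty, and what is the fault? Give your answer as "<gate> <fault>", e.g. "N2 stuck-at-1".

Fault-free values for test 1 (x1=1, x2=1, x3=0): N1=1, N2=1, N3=1, N4=0, N5=0, N6=1, giving Y1=1, Y2=1. Observed Y1=0, Y2=1.
Test 1: faults giving observed Y1=0, Y2=1 are {N3 stuck-at-0}.
Only N3 stuck-at-0 is consistent with every test.

N3 stuck-at-0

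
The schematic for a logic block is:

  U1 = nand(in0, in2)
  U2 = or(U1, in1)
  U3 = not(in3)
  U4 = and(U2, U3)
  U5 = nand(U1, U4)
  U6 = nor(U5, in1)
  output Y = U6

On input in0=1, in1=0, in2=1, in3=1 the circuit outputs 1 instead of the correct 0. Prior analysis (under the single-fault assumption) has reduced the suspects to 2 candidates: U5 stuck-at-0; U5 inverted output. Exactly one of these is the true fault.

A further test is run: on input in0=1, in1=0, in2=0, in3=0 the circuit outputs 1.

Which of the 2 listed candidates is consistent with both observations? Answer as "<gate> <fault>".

Evaluate each candidate on input in0=1, in1=0, in2=0, in3=0:
  U5 stuck-at-0: U1=1, U2=1, U3=1, U4=1, U5=0 [stuck-at-0], U6=1 → 1 — matches
  U5 inverted output: U1=1, U2=1, U3=1, U4=1, U5=1 [inverted output], U6=0 → 0 — eliminated
Only U5 stuck-at-0 reproduces the observed 1.

U5 stuck-at-0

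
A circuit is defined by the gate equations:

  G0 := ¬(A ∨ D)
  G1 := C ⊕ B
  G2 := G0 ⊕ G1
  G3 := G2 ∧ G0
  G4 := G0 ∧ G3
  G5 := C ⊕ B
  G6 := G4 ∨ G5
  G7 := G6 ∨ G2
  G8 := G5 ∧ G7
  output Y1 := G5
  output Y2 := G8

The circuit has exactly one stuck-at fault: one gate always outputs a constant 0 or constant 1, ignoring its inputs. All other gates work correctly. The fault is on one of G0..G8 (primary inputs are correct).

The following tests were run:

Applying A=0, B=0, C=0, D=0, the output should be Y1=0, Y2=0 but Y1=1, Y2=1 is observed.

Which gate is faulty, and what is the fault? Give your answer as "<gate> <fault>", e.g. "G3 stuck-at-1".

Fault-free values for test 1 (A=0, B=0, C=0, D=0): G0=1, G1=0, G2=1, G3=1, G4=1, G5=0, G6=1, G7=1, G8=0, giving Y1=0, Y2=0. Observed Y1=1, Y2=1.
Test 1: faults giving observed Y1=1, Y2=1 are {G5 stuck-at-1}.
Only G5 stuck-at-1 is consistent with every test.

G5 stuck-at-1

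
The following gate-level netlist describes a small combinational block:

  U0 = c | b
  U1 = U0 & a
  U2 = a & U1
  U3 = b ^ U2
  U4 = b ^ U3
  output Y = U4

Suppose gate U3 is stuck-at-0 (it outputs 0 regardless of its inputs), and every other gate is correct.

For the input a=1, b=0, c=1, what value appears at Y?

Propagate with U3 forced: U0=1, U1=1, U2=1, U3=0 [stuck-at-0], U4=0.
So Y = 0. (Without the fault it would be 1.)

0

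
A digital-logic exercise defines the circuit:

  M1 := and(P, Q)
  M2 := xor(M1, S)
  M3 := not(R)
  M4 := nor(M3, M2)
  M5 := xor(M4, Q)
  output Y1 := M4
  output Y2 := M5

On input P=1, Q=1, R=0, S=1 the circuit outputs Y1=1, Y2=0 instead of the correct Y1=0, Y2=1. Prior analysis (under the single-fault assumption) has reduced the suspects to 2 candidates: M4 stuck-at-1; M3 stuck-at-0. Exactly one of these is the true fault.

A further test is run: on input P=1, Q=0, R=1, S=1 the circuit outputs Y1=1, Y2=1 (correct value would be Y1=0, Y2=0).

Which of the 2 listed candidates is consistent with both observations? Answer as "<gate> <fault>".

M4 stuck-at-1

Evaluate each candidate on input P=1, Q=0, R=1, S=1:
  M4 stuck-at-1: M1=0, M2=1, M3=0, M4=1 [stuck-at-1], M5=1 → Y1=1, Y2=1 — matches
  M3 stuck-at-0: M1=0, M2=1, M3=0 [stuck-at-0], M4=0, M5=0 → Y1=0, Y2=0 — eliminated
Only M4 stuck-at-1 reproduces the observed Y1=1, Y2=1.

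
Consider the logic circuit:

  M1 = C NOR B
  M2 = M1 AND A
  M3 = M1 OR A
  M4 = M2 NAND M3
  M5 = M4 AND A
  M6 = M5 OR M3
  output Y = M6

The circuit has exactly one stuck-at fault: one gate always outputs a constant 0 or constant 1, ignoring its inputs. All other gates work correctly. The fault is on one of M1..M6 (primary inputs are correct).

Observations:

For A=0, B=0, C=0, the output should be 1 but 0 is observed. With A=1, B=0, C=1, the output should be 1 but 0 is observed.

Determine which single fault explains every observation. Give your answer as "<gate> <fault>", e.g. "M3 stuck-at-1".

Fault-free values for test 1 (A=0, B=0, C=0): M1=1, M2=0, M3=1, M4=1, M5=0, M6=1, giving Y=1. Observed 0.
Test 1: faults giving observed 0 are {M1 stuck-at-0, M3 stuck-at-0, M6 stuck-at-0}.
Test 2 (A=1, B=0, C=1): fault-free M1=0, M2=0, M3=1, M4=1, M5=1, M6=1 → 1; observed 0. Eliminates M1 stuck-at-0, M3 stuck-at-0.
Only M6 stuck-at-0 is consistent with every test.

M6 stuck-at-0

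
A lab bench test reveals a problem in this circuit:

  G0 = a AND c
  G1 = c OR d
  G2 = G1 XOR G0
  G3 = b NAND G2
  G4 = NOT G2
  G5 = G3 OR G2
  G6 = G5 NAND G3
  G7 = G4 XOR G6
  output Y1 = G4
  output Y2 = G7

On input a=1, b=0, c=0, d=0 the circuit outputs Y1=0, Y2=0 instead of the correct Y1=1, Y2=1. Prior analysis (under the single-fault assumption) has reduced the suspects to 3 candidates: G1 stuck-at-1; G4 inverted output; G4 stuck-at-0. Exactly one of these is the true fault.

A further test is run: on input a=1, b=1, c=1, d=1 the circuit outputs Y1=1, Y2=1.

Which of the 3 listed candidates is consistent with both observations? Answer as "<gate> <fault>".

Evaluate each candidate on input a=1, b=1, c=1, d=1:
  G1 stuck-at-1: G0=1, G1=1 [stuck-at-1], G2=0, G3=1, G4=1, G5=1, G6=0, G7=1 → Y1=1, Y2=1 — matches
  G4 inverted output: G0=1, G1=1, G2=0, G3=1, G4=0 [inverted output], G5=1, G6=0, G7=0 → Y1=0, Y2=0 — eliminated
  G4 stuck-at-0: G0=1, G1=1, G2=0, G3=1, G4=0 [stuck-at-0], G5=1, G6=0, G7=0 → Y1=0, Y2=0 — eliminated
Only G1 stuck-at-1 reproduces the observed Y1=1, Y2=1.

G1 stuck-at-1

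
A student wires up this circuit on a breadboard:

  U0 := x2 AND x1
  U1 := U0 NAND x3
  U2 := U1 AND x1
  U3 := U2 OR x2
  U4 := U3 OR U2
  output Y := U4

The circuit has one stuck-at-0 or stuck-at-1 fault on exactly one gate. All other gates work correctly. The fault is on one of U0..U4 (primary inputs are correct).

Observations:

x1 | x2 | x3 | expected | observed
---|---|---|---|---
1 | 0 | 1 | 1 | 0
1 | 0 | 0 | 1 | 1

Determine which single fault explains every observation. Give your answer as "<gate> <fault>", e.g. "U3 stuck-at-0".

Fault-free values for test 1 (x1=1, x2=0, x3=1): U0=0, U1=1, U2=1, U3=1, U4=1, giving Y=1. Observed 0.
Test 1: faults giving observed 0 are {U0 stuck-at-1, U1 stuck-at-0, U2 stuck-at-0, U4 stuck-at-0}.
Test 2 (x1=1, x2=0, x3=0): fault-free U0=0, U1=1, U2=1, U3=1, U4=1 → 1; observed 1. Eliminates U1 stuck-at-0, U2 stuck-at-0, U4 stuck-at-0.
Only U0 stuck-at-1 is consistent with every test.

U0 stuck-at-1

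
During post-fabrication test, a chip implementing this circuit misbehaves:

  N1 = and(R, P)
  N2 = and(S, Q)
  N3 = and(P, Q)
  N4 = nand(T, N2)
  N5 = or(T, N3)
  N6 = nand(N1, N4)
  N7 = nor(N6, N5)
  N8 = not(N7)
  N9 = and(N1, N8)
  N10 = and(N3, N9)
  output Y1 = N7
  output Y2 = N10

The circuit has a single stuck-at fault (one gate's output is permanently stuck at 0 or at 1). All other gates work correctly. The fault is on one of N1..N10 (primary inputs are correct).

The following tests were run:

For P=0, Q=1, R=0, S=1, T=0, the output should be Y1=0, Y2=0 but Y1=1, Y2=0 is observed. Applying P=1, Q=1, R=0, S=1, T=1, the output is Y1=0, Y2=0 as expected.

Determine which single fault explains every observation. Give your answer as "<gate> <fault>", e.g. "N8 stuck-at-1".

Fault-free values for test 1 (P=0, Q=1, R=0, S=1, T=0): N1=0, N2=1, N3=0, N4=1, N5=0, N6=1, N7=0, N8=1, N9=0, N10=0, giving Y1=0, Y2=0. Observed Y1=1, Y2=0.
Test 1: faults giving observed Y1=1, Y2=0 are {N1 stuck-at-1, N6 stuck-at-0, N7 stuck-at-1}.
Test 2 (P=1, Q=1, R=0, S=1, T=1): fault-free N1=0, N2=1, N3=1, N4=0, N5=1, N6=1, N7=0, N8=1, N9=0, N10=0 → Y1=0, Y2=0; observed Y1=0, Y2=0. Eliminates N1 stuck-at-1, N7 stuck-at-1.
Only N6 stuck-at-0 is consistent with every test.

N6 stuck-at-0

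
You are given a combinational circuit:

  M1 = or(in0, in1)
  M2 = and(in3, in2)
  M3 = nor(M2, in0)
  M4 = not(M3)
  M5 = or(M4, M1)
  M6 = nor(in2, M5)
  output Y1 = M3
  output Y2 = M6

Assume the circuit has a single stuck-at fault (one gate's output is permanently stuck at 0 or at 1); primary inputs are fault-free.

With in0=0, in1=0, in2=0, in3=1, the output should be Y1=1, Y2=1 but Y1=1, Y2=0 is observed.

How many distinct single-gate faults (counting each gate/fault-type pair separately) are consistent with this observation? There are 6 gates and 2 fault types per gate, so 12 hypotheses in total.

Fault-free: M1=0, M2=0, M3=1, M4=0, M5=0, M6=1 → Y1=1, Y2=1. Observed Y1=1, Y2=0.
  M1 stuck-at-0: output Y1=1, Y2=1 ✗
  M1 stuck-at-1: output Y1=1, Y2=0 ✓
  M2 stuck-at-0: output Y1=1, Y2=1 ✗
  M2 stuck-at-1: output Y1=0, Y2=0 ✗
  M3 stuck-at-0: output Y1=0, Y2=0 ✗
  M3 stuck-at-1: output Y1=1, Y2=1 ✗
  M4 stuck-at-0: output Y1=1, Y2=1 ✗
  M4 stuck-at-1: output Y1=1, Y2=0 ✓
  M5 stuck-at-0: output Y1=1, Y2=1 ✗
  M5 stuck-at-1: output Y1=1, Y2=0 ✓
  M6 stuck-at-0: output Y1=1, Y2=0 ✓
  M6 stuck-at-1: output Y1=1, Y2=1 ✗
Consistent faults: {M1 stuck-at-1, M4 stuck-at-1, M5 stuck-at-1, M6 stuck-at-0} — 4 in all.

4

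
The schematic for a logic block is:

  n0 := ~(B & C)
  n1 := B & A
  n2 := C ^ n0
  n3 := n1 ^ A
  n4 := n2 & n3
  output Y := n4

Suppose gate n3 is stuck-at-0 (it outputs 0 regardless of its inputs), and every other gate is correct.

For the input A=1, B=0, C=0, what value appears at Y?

0

Propagate with n3 forced: n0=1, n1=0, n2=1, n3=0 [stuck-at-0], n4=0.
So Y = 0. (Without the fault it would be 1.)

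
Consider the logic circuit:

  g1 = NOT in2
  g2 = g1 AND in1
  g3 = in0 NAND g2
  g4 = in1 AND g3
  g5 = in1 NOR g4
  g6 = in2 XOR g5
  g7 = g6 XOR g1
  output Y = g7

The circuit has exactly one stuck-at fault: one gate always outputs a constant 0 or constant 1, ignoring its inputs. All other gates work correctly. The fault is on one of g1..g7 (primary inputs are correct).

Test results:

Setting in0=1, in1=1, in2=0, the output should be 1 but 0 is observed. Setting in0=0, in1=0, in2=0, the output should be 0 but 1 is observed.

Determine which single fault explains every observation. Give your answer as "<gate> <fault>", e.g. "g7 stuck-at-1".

g1 stuck-at-0

Fault-free values for test 1 (in0=1, in1=1, in2=0): g1=1, g2=1, g3=0, g4=0, g5=0, g6=0, g7=1, giving Y=1. Observed 0.
Test 1: faults giving observed 0 are {g1 stuck-at-0, g5 stuck-at-1, g6 stuck-at-1, g7 stuck-at-0}.
Test 2 (in0=0, in1=0, in2=0): fault-free g1=1, g2=0, g3=1, g4=0, g5=1, g6=1, g7=0 → 0; observed 1. Eliminates g5 stuck-at-1, g6 stuck-at-1, g7 stuck-at-0.
Only g1 stuck-at-0 is consistent with every test.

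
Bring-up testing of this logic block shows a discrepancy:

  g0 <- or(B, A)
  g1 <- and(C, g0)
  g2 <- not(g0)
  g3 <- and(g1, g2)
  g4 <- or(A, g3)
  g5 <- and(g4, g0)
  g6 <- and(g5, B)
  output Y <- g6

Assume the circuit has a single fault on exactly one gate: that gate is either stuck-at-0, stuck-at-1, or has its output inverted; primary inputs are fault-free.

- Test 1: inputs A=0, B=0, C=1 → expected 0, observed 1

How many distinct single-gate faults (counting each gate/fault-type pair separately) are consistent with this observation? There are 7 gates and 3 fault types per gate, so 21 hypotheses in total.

Fault-free: g0=0, g1=0, g2=1, g3=0, g4=0, g5=0, g6=0 → 0. Observed 1.
  g0: none of the 3 fault types match ✗
  g1: none of the 3 fault types match ✗
  g2: none of the 3 fault types match ✗
  g3: none of the 3 fault types match ✗
  g4: none of the 3 fault types match ✗
  g5: none of the 3 fault types match ✗
  g6: stuck-at-1, inverted output ✓; others ✗
Consistent faults: {g6 stuck-at-1, g6 inverted output} — 2 in all.

2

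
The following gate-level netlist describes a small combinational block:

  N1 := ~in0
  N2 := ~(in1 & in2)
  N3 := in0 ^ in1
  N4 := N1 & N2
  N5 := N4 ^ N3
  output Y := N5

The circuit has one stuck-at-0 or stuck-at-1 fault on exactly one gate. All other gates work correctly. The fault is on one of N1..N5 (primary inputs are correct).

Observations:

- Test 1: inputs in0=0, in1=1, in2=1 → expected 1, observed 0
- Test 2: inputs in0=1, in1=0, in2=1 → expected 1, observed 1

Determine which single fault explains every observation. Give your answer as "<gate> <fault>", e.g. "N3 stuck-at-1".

Fault-free values for test 1 (in0=0, in1=1, in2=1): N1=1, N2=0, N3=1, N4=0, N5=1, giving Y=1. Observed 0.
Test 1: faults giving observed 0 are {N2 stuck-at-1, N3 stuck-at-0, N4 stuck-at-1, N5 stuck-at-0}.
Test 2 (in0=1, in1=0, in2=1): fault-free N1=0, N2=1, N3=1, N4=0, N5=1 → 1; observed 1. Eliminates N3 stuck-at-0, N4 stuck-at-1, N5 stuck-at-0.
Only N2 stuck-at-1 is consistent with every test.

N2 stuck-at-1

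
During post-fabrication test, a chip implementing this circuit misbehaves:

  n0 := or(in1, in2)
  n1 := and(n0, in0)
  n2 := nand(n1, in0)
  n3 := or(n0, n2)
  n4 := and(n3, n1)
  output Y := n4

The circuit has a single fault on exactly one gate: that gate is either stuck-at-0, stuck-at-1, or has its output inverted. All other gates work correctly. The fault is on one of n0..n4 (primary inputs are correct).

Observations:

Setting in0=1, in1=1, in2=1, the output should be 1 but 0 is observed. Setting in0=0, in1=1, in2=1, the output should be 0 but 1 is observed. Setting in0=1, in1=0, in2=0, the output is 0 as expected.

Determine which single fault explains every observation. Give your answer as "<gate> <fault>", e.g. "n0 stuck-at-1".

n1 inverted output

Fault-free values for test 1 (in0=1, in1=1, in2=1): n0=1, n1=1, n2=0, n3=1, n4=1, giving Y=1. Observed 0.
Test 1: faults giving observed 0 are {n0 stuck-at-0, n0 inverted output, n1 stuck-at-0, n1 inverted output, n3 stuck-at-0, n3 inverted output, n4 stuck-at-0, n4 inverted output}.
Test 2 (in0=0, in1=1, in2=1): fault-free n0=1, n1=0, n2=1, n3=1, n4=0 → 0; observed 1. Eliminates n0 stuck-at-0, n0 inverted output, n1 stuck-at-0, n3 stuck-at-0, n3 inverted output, n4 stuck-at-0.
Test 3 (in0=1, in1=0, in2=0): fault-free n0=0, n1=0, n2=1, n3=1, n4=0 → 0; observed 0. Eliminates n4 inverted output.
Only n1 inverted output is consistent with every test.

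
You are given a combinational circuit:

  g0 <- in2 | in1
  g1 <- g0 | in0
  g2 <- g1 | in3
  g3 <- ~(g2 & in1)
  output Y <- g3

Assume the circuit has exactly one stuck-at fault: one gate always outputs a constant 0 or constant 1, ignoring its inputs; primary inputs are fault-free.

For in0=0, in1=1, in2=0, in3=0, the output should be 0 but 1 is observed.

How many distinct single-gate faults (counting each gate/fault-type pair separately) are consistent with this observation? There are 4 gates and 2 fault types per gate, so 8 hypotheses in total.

4

Fault-free: g0=1, g1=1, g2=1, g3=0 → 0. Observed 1.
  g0 stuck-at-0: output 1 ✓
  g0 stuck-at-1: output 0 ✗
  g1 stuck-at-0: output 1 ✓
  g1 stuck-at-1: output 0 ✗
  g2 stuck-at-0: output 1 ✓
  g2 stuck-at-1: output 0 ✗
  g3 stuck-at-0: output 0 ✗
  g3 stuck-at-1: output 1 ✓
Consistent faults: {g0 stuck-at-0, g1 stuck-at-0, g2 stuck-at-0, g3 stuck-at-1} — 4 in all.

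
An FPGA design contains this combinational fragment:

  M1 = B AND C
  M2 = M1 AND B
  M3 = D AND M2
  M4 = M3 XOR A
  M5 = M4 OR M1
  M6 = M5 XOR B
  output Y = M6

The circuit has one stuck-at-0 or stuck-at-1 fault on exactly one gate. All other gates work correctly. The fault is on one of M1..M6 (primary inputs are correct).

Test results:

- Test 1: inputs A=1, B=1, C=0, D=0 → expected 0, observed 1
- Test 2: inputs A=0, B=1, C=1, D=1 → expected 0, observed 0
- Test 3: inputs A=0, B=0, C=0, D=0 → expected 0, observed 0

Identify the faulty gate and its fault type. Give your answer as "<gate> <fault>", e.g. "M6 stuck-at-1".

M4 stuck-at-0

Fault-free values for test 1 (A=1, B=1, C=0, D=0): M1=0, M2=0, M3=0, M4=1, M5=1, M6=0, giving Y=0. Observed 1.
Test 1: faults giving observed 1 are {M3 stuck-at-1, M4 stuck-at-0, M5 stuck-at-0, M6 stuck-at-1}.
Test 2 (A=0, B=1, C=1, D=1): fault-free M1=1, M2=1, M3=1, M4=1, M5=1, M6=0 → 0; observed 0. Eliminates M5 stuck-at-0, M6 stuck-at-1.
Test 3 (A=0, B=0, C=0, D=0): fault-free M1=0, M2=0, M3=0, M4=0, M5=0, M6=0 → 0; observed 0. Eliminates M3 stuck-at-1.
Only M4 stuck-at-0 is consistent with every test.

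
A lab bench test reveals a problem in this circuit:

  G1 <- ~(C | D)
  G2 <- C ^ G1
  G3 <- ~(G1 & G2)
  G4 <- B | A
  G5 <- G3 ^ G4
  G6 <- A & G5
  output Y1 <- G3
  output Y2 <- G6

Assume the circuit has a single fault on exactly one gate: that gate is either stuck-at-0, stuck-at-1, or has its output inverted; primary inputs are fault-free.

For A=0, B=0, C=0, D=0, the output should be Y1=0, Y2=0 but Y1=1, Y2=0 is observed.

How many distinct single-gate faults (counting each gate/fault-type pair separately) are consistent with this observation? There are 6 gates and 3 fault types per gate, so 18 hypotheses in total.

6

Fault-free: G1=1, G2=1, G3=0, G4=0, G5=0, G6=0 → Y1=0, Y2=0. Observed Y1=1, Y2=0.
  G1: stuck-at-0, inverted output ✓; others ✗
  G2: stuck-at-0, inverted output ✓; others ✗
  G3: stuck-at-1, inverted output ✓; others ✗
  G4: none of the 3 fault types match ✗
  G5: none of the 3 fault types match ✗
  G6: none of the 3 fault types match ✗
Consistent faults: {G1 stuck-at-0, G1 inverted output, G2 stuck-at-0, G2 inverted output, G3 stuck-at-1, G3 inverted output} — 6 in all.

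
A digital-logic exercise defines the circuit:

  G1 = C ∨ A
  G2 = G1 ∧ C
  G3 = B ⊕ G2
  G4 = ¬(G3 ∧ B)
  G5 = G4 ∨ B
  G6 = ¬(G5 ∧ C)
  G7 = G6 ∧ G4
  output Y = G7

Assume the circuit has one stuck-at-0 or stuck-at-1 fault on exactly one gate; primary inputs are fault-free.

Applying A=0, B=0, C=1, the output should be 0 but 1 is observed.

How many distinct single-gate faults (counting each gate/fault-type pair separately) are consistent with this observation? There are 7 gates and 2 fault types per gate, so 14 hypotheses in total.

3

Fault-free: G1=1, G2=1, G3=1, G4=1, G5=1, G6=0, G7=0 → 0. Observed 1.
  G1 stuck-at-0: output 0 ✗
  G1 stuck-at-1: output 0 ✗
  G2 stuck-at-0: output 0 ✗
  G2 stuck-at-1: output 0 ✗
  G3 stuck-at-0: output 0 ✗
  G3 stuck-at-1: output 0 ✗
  G4 stuck-at-0: output 0 ✗
  G4 stuck-at-1: output 0 ✗
  G5 stuck-at-0: output 1 ✓
  G5 stuck-at-1: output 0 ✗
  G6 stuck-at-0: output 0 ✗
  G6 stuck-at-1: output 1 ✓
  G7 stuck-at-0: output 0 ✗
  G7 stuck-at-1: output 1 ✓
Consistent faults: {G5 stuck-at-0, G6 stuck-at-1, G7 stuck-at-1} — 3 in all.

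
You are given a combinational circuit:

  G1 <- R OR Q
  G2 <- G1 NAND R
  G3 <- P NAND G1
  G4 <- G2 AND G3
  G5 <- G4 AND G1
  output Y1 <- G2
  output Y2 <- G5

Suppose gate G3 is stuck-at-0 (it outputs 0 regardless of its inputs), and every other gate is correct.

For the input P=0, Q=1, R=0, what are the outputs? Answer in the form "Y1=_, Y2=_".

Y1=1, Y2=0

Propagate with G3 forced: G1=1, G2=1, G3=0 [stuck-at-0], G4=0, G5=0.
So the outputs are Y1=1, Y2=0. (Without the fault they would be Y1=1, Y2=1.)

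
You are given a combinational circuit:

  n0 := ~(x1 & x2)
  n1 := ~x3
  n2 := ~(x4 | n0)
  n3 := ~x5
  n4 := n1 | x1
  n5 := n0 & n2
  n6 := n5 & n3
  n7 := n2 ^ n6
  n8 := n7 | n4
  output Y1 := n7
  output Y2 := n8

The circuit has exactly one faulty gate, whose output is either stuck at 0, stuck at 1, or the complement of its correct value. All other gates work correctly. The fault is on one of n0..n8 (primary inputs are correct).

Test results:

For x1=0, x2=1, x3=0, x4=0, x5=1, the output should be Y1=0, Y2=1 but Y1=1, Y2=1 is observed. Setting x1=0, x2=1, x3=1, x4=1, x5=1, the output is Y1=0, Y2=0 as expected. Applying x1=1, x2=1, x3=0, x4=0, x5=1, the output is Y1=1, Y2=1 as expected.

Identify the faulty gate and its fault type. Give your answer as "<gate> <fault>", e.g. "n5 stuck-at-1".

Fault-free values for test 1 (x1=0, x2=1, x3=0, x4=0, x5=1): n0=1, n1=1, n2=0, n3=0, n4=1, n5=0, n6=0, n7=0, n8=1, giving Y1=0, Y2=1. Observed Y1=1, Y2=1.
Test 1: faults giving observed Y1=1, Y2=1 are {n0 stuck-at-0, n0 inverted output, n2 stuck-at-1, n2 inverted output, n6 stuck-at-1, n6 inverted output, n7 stuck-at-1, n7 inverted output}.
Test 2 (x1=0, x2=1, x3=1, x4=1, x5=1): fault-free n0=1, n1=0, n2=0, n3=0, n4=0, n5=0, n6=0, n7=0, n8=0 → Y1=0, Y2=0; observed Y1=0, Y2=0. Eliminates n2 stuck-at-1, n2 inverted output, n6 stuck-at-1, n6 inverted output, n7 stuck-at-1, n7 inverted output.
Test 3 (x1=1, x2=1, x3=0, x4=0, x5=1): fault-free n0=0, n1=1, n2=1, n3=0, n4=1, n5=0, n6=0, n7=1, n8=1 → Y1=1, Y2=1; observed Y1=1, Y2=1. Eliminates n0 inverted output.
Only n0 stuck-at-0 is consistent with every test.

n0 stuck-at-0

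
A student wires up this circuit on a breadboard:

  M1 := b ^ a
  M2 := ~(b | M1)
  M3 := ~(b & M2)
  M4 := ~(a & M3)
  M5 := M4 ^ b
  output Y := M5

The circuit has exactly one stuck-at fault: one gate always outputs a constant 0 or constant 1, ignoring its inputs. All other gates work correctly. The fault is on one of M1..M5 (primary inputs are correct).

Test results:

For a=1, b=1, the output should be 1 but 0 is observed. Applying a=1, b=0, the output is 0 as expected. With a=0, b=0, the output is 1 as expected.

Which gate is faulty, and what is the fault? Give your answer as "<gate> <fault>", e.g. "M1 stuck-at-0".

M2 stuck-at-1

Fault-free values for test 1 (a=1, b=1): M1=0, M2=0, M3=1, M4=0, M5=1, giving Y=1. Observed 0.
Test 1: faults giving observed 0 are {M2 stuck-at-1, M3 stuck-at-0, M4 stuck-at-1, M5 stuck-at-0}.
Test 2 (a=1, b=0): fault-free M1=1, M2=0, M3=1, M4=0, M5=0 → 0; observed 0. Eliminates M3 stuck-at-0, M4 stuck-at-1.
Test 3 (a=0, b=0): fault-free M1=0, M2=1, M3=1, M4=1, M5=1 → 1; observed 1. Eliminates M5 stuck-at-0.
Only M2 stuck-at-1 is consistent with every test.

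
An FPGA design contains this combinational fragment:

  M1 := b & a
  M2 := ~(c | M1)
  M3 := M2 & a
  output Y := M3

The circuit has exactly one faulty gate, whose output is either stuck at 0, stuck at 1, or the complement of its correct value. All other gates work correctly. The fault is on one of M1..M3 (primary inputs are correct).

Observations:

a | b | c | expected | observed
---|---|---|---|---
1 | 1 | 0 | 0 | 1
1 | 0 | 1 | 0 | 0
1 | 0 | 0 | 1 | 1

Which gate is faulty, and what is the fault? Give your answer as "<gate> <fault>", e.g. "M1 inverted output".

Fault-free values for test 1 (a=1, b=1, c=0): M1=1, M2=0, M3=0, giving Y=0. Observed 1.
Test 1: faults giving observed 1 are {M1 stuck-at-0, M1 inverted output, M2 stuck-at-1, M2 inverted output, M3 stuck-at-1, M3 inverted output}.
Test 2 (a=1, b=0, c=1): fault-free M1=0, M2=0, M3=0 → 0; observed 0. Eliminates M2 stuck-at-1, M2 inverted output, M3 stuck-at-1, M3 inverted output.
Test 3 (a=1, b=0, c=0): fault-free M1=0, M2=1, M3=1 → 1; observed 1. Eliminates M1 inverted output.
Only M1 stuck-at-0 is consistent with every test.

M1 stuck-at-0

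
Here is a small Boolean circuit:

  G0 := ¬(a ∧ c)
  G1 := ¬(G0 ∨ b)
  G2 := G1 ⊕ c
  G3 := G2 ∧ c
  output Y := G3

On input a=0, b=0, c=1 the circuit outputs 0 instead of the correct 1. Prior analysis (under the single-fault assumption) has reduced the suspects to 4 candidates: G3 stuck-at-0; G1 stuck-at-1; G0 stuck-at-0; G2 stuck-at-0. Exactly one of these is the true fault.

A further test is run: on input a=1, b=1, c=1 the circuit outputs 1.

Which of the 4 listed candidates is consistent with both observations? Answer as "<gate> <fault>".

Evaluate each candidate on input a=1, b=1, c=1:
  G3 stuck-at-0: G0=0, G1=0, G2=1, G3=0 [stuck-at-0] → 0 — eliminated
  G1 stuck-at-1: G0=0, G1=1 [stuck-at-1], G2=0, G3=0 → 0 — eliminated
  G0 stuck-at-0: G0=0 [stuck-at-0], G1=0, G2=1, G3=1 → 1 — matches
  G2 stuck-at-0: G0=0, G1=0, G2=0 [stuck-at-0], G3=0 → 0 — eliminated
Only G0 stuck-at-0 reproduces the observed 1.

G0 stuck-at-0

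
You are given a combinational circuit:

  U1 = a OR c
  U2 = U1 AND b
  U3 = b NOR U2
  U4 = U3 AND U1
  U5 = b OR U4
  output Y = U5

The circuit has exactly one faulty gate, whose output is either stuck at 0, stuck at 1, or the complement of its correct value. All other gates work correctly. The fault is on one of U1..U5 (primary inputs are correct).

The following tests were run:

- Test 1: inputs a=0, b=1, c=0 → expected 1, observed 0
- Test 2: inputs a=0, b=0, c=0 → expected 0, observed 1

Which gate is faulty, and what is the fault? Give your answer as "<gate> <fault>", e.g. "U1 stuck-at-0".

U5 inverted output

Fault-free values for test 1 (a=0, b=1, c=0): U1=0, U2=0, U3=0, U4=0, U5=1, giving Y=1. Observed 0.
Test 1: faults giving observed 0 are {U5 stuck-at-0, U5 inverted output}.
Test 2 (a=0, b=0, c=0): fault-free U1=0, U2=0, U3=1, U4=0, U5=0 → 0; observed 1. Eliminates U5 stuck-at-0.
Only U5 inverted output is consistent with every test.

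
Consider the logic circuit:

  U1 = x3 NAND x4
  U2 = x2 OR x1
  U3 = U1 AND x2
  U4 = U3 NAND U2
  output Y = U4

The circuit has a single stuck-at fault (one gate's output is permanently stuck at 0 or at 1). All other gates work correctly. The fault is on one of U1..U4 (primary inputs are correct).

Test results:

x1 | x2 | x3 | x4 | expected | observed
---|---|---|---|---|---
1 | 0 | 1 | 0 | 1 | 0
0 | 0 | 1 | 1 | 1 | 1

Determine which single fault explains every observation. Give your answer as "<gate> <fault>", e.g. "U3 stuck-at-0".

U3 stuck-at-1

Fault-free values for test 1 (x1=1, x2=0, x3=1, x4=0): U1=1, U2=1, U3=0, U4=1, giving Y=1. Observed 0.
Test 1: faults giving observed 0 are {U3 stuck-at-1, U4 stuck-at-0}.
Test 2 (x1=0, x2=0, x3=1, x4=1): fault-free U1=0, U2=0, U3=0, U4=1 → 1; observed 1. Eliminates U4 stuck-at-0.
Only U3 stuck-at-1 is consistent with every test.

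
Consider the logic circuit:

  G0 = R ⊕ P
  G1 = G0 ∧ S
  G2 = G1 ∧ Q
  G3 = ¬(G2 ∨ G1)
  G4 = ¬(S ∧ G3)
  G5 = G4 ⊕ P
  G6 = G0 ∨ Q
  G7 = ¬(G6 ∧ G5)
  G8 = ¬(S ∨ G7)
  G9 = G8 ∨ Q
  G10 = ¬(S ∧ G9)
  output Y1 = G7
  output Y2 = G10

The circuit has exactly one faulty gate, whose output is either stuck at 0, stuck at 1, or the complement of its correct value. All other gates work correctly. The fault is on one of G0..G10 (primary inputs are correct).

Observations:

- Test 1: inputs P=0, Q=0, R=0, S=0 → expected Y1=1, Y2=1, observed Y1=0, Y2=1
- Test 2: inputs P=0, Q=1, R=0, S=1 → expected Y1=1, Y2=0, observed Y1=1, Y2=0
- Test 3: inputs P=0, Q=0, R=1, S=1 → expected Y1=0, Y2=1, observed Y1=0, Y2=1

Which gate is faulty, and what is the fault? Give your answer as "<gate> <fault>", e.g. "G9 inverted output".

Fault-free values for test 1 (P=0, Q=0, R=0, S=0): G0=0, G1=0, G2=0, G3=1, G4=1, G5=1, G6=0, G7=1, G8=0, G9=0, G10=1, giving Y1=1, Y2=1. Observed Y1=0, Y2=1.
Test 1: faults giving observed Y1=0, Y2=1 are {G0 stuck-at-1, G0 inverted output, G6 stuck-at-1, G6 inverted output, G7 stuck-at-0, G7 inverted output}.
Test 2 (P=0, Q=1, R=0, S=1): fault-free G0=0, G1=0, G2=0, G3=1, G4=0, G5=0, G6=1, G7=1, G8=0, G9=1, G10=0 → Y1=1, Y2=0; observed Y1=1, Y2=0. Eliminates G0 stuck-at-1, G0 inverted output, G7 stuck-at-0, G7 inverted output.
Test 3 (P=0, Q=0, R=1, S=1): fault-free G0=1, G1=1, G2=0, G3=0, G4=1, G5=1, G6=1, G7=0, G8=0, G9=0, G10=1 → Y1=0, Y2=1; observed Y1=0, Y2=1. Eliminates G6 inverted output.
Only G6 stuck-at-1 is consistent with every test.

G6 stuck-at-1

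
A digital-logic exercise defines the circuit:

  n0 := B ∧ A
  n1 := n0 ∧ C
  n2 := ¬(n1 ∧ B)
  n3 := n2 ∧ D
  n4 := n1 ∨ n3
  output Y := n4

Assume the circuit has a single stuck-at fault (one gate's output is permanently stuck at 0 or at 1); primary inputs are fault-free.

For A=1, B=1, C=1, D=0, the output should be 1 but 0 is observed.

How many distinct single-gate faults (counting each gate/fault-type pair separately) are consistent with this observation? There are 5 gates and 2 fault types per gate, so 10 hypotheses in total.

3

Fault-free: n0=1, n1=1, n2=0, n3=0, n4=1 → 1. Observed 0.
  n0 stuck-at-0: output 0 ✓
  n0 stuck-at-1: output 1 ✗
  n1 stuck-at-0: output 0 ✓
  n1 stuck-at-1: output 1 ✗
  n2 stuck-at-0: output 1 ✗
  n2 stuck-at-1: output 1 ✗
  n3 stuck-at-0: output 1 ✗
  n3 stuck-at-1: output 1 ✗
  n4 stuck-at-0: output 0 ✓
  n4 stuck-at-1: output 1 ✗
Consistent faults: {n0 stuck-at-0, n1 stuck-at-0, n4 stuck-at-0} — 3 in all.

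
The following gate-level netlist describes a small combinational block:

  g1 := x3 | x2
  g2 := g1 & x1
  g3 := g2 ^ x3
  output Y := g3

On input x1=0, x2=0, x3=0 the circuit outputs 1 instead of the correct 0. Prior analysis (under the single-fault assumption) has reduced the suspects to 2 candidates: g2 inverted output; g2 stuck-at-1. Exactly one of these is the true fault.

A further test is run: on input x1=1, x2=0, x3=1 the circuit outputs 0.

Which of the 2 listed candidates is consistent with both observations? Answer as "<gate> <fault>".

g2 stuck-at-1

Evaluate each candidate on input x1=1, x2=0, x3=1:
  g2 inverted output: g1=1, g2=0 [inverted output], g3=1 → 1 — eliminated
  g2 stuck-at-1: g1=1, g2=1 [stuck-at-1], g3=0 → 0 — matches
Only g2 stuck-at-1 reproduces the observed 0.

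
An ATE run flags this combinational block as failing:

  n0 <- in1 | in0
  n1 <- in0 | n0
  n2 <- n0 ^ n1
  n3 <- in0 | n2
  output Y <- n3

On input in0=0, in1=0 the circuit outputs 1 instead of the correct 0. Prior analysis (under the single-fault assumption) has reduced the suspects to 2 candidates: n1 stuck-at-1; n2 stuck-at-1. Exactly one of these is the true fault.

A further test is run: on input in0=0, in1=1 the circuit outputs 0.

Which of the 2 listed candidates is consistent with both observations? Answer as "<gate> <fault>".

Evaluate each candidate on input in0=0, in1=1:
  n1 stuck-at-1: n0=1, n1=1 [stuck-at-1], n2=0, n3=0 → 0 — matches
  n2 stuck-at-1: n0=1, n1=1, n2=1 [stuck-at-1], n3=1 → 1 — eliminated
Only n1 stuck-at-1 reproduces the observed 0.

n1 stuck-at-1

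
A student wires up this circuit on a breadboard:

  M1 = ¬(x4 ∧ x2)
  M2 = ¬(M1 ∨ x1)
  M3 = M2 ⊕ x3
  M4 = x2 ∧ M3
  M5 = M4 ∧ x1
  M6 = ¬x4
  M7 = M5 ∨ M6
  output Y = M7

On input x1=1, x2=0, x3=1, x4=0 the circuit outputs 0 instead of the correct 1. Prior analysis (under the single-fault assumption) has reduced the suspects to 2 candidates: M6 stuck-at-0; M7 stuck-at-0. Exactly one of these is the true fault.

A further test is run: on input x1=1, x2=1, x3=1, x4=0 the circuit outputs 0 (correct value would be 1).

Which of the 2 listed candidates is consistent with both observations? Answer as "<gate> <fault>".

Evaluate each candidate on input x1=1, x2=1, x3=1, x4=0:
  M6 stuck-at-0: M1=1, M2=0, M3=1, M4=1, M5=1, M6=0 [stuck-at-0], M7=1 → 1 — eliminated
  M7 stuck-at-0: M1=1, M2=0, M3=1, M4=1, M5=1, M6=1, M7=0 [stuck-at-0] → 0 — matches
Only M7 stuck-at-0 reproduces the observed 0.

M7 stuck-at-0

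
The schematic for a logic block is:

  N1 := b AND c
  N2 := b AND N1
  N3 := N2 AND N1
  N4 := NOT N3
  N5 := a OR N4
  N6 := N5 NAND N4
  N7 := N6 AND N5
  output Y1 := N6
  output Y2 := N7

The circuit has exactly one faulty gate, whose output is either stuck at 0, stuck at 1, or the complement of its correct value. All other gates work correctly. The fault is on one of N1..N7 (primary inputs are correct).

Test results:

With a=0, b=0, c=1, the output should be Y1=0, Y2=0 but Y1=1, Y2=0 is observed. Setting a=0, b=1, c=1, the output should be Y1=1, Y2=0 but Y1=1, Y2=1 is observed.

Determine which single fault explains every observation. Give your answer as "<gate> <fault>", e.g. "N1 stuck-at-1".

N5 inverted output

Fault-free values for test 1 (a=0, b=0, c=1): N1=0, N2=0, N3=0, N4=1, N5=1, N6=0, N7=0, giving Y1=0, Y2=0. Observed Y1=1, Y2=0.
Test 1: faults giving observed Y1=1, Y2=0 are {N3 stuck-at-1, N3 inverted output, N4 stuck-at-0, N4 inverted output, N5 stuck-at-0, N5 inverted output}.
Test 2 (a=0, b=1, c=1): fault-free N1=1, N2=1, N3=1, N4=0, N5=0, N6=1, N7=0 → Y1=1, Y2=0; observed Y1=1, Y2=1. Eliminates N3 stuck-at-1, N3 inverted output, N4 stuck-at-0, N4 inverted output, N5 stuck-at-0.
Only N5 inverted output is consistent with every test.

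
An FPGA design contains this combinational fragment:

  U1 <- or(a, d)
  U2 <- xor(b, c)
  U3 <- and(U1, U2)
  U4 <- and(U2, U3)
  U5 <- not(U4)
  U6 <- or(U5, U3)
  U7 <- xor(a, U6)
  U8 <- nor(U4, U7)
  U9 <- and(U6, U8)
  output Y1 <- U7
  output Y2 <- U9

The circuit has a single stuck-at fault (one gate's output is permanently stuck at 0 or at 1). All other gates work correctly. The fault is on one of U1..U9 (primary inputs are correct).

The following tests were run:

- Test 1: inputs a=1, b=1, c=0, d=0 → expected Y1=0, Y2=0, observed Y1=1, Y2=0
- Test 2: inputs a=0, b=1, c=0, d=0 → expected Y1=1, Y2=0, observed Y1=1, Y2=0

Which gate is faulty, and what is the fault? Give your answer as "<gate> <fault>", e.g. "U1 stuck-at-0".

Fault-free values for test 1 (a=1, b=1, c=0, d=0): U1=1, U2=1, U3=1, U4=1, U5=0, U6=1, U7=0, U8=0, U9=0, giving Y1=0, Y2=0. Observed Y1=1, Y2=0.
Test 1: faults giving observed Y1=1, Y2=0 are {U6 stuck-at-0, U7 stuck-at-1}.
Test 2 (a=0, b=1, c=0, d=0): fault-free U1=0, U2=1, U3=0, U4=0, U5=1, U6=1, U7=1, U8=0, U9=0 → Y1=1, Y2=0; observed Y1=1, Y2=0. Eliminates U6 stuck-at-0.
Only U7 stuck-at-1 is consistent with every test.

U7 stuck-at-1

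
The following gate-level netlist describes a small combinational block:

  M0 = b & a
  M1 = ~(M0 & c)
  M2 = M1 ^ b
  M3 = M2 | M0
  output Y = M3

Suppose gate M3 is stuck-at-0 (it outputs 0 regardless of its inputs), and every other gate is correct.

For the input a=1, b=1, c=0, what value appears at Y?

0

Propagate with M3 forced: M0=1, M1=1, M2=0, M3=0 [stuck-at-0].
So Y = 0. (Without the fault it would be 1.)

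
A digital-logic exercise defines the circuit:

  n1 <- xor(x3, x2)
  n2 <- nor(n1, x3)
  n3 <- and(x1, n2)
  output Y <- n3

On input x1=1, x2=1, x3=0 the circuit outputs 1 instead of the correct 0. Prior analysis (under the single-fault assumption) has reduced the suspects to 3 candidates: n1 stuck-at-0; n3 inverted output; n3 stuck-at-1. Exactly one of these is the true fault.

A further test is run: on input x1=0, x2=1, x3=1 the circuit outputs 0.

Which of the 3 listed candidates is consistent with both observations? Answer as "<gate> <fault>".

Evaluate each candidate on input x1=0, x2=1, x3=1:
  n1 stuck-at-0: n1=0 [stuck-at-0], n2=0, n3=0 → 0 — matches
  n3 inverted output: n1=0, n2=0, n3=1 [inverted output] → 1 — eliminated
  n3 stuck-at-1: n1=0, n2=0, n3=1 [stuck-at-1] → 1 — eliminated
Only n1 stuck-at-0 reproduces the observed 0.

n1 stuck-at-0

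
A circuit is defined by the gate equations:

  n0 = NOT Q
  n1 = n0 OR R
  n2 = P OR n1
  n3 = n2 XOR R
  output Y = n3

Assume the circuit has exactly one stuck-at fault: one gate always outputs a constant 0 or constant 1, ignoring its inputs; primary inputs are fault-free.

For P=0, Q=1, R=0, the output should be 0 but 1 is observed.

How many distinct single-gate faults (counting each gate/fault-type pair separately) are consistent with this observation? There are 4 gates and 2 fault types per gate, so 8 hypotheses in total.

Fault-free: n0=0, n1=0, n2=0, n3=0 → 0. Observed 1.
  n0 stuck-at-0: output 0 ✗
  n0 stuck-at-1: output 1 ✓
  n1 stuck-at-0: output 0 ✗
  n1 stuck-at-1: output 1 ✓
  n2 stuck-at-0: output 0 ✗
  n2 stuck-at-1: output 1 ✓
  n3 stuck-at-0: output 0 ✗
  n3 stuck-at-1: output 1 ✓
Consistent faults: {n0 stuck-at-1, n1 stuck-at-1, n2 stuck-at-1, n3 stuck-at-1} — 4 in all.

4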